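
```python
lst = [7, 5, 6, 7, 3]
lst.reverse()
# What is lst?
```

[3, 7, 6, 5, 7]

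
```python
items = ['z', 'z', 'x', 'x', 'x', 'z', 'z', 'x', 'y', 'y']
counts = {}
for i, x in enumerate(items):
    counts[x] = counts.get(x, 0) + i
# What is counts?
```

Initial: counts = {}, items = ['z', 'z', 'x', 'x', 'x', 'z', 'z', 'x', 'y', 'y']
i=0, x='z': counts = {'z': 0}
i=1, x='z': counts = {'z': 1}
i=2, x='x': counts = {'z': 1, 'x': 2}
i=3, x='x': counts = {'z': 1, 'x': 5}
i=4, x='x': counts = {'z': 1, 'x': 9}
i=5, x='z': counts = {'z': 6, 'x': 9}
i=6, x='z': counts = {'z': 12, 'x': 9}
i=7, x='x': counts = {'z': 12, 'x': 16}
i=8, x='y': counts = {'z': 12, 'x': 16, 'y': 8}
i=9, x='y': counts = {'z': 12, 'x': 16, 'y': 17}

{'z': 12, 'x': 16, 'y': 17}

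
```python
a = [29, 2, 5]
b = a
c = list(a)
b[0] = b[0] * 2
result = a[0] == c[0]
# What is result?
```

After line 1: a = [29, 2, 5]
After line 2 (b = a, alias): a = [29, 2, 5], b = [29, 2, 5]
After line 3 (c = list(a) is a copy, new object): c = [29, 2, 5]
After line 4 (b[0] = 29 * 2 = 58; mutates shared a/b): a = b = [58, 2, 5], c = [29, 2, 5]
After line 5 (a[0] = 58, c[0] = 29; result = False)

False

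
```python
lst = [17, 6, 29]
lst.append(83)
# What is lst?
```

[17, 6, 29, 83]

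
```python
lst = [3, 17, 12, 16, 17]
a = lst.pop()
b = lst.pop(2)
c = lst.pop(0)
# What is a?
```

After line 1: lst = [3, 17, 12, 16, 17]
After line 2 (pop() -> a = 17): lst = [3, 17, 12, 16]
After line 3 (pop(2) -> b = 12): lst = [3, 17, 16]
After line 4 (pop(0) -> c = 3): lst = [17, 16]

17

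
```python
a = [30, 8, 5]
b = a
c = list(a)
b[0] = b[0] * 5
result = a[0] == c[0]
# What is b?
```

After line 1: a = [30, 8, 5]
After line 2 (b = a, alias): a = [30, 8, 5], b = [30, 8, 5]
After line 3 (c = list(a) is a copy, new object): c = [30, 8, 5]
After line 4 (b[0] = 30 * 5 = 150; mutates shared a/b): a = b = [150, 8, 5], c = [30, 8, 5]
After line 5 (a[0] = 150, c[0] = 30; result = False)

[150, 8, 5]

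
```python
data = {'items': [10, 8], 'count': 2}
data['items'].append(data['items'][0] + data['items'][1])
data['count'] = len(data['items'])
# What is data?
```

After line 1: data = {'items': [10, 8], 'count': 2}
After line 2 (append 10 + 8 = 18): data = {'items': [10, 8, 18], 'count': 2}
After line 3 (count = len(items) = 3): data = {'items': [10, 8, 18], 'count': 3}

{'items': [10, 8, 18], 'count': 3}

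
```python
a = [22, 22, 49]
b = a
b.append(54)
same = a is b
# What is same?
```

After line 1: a = [22, 22, 49]
After line 2 (b = a is an alias, same object): a = [22, 22, 49], b = [22, 22, 49]
After line 3 (b.append mutates the shared list): a = [22, 22, 49, 54], b = [22, 22, 49, 54]
After line 4 (same = a is b; same object -> True): same = True

True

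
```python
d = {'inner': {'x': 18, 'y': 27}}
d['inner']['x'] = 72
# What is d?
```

After line 1: d = {'inner': {'x': 18, 'y': 27}}
After line 2 (inner x overwritten): d = {'inner': {'x': 72, 'y': 27}}

{'inner': {'x': 72, 'y': 27}}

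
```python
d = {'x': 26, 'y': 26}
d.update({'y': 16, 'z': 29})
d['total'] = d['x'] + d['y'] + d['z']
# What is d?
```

After line 1: d = {'x': 26, 'y': 26}
After line 2 (y overwritten, z added): d = {'x': 26, 'y': 16, 'z': 29}
After line 3 (total = 26 + 16 + 29 = 71): d = {'x': 26, 'y': 16, 'z': 29, 'total': 71}

{'x': 26, 'y': 16, 'z': 29, 'total': 71}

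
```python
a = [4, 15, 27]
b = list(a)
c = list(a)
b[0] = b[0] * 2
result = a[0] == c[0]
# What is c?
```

After line 1: a = [4, 15, 27]
After line 2 (b = list(a), copy): a = [4, 15, 27], b = [4, 15, 27]
After line 3 (c = list(a) is a copy, new object): c = [4, 15, 27]
After line 4 (b[0] = 4 * 2 = 8; only b mutates (copy)): a = [4, 15, 27], b = [8, 15, 27], c = [4, 15, 27]
After line 5 (a[0] = 4, c[0] = 4; result = True)

[4, 15, 27]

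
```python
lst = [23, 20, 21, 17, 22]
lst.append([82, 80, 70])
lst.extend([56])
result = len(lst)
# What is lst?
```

After line 1: lst = [23, 20, 21, 17, 22]
After line 2 (append adds [82, 80, 70] as single element): lst = [23, 20, 21, 17, 22, [82, 80, 70]]
After line 3 (extend unpacks [56], adds 56): lst = [23, 20, 21, 17, 22, [82, 80, 70], 56]
After line 4: result = len(lst) = 7

[23, 20, 21, 17, 22, [82, 80, 70], 56]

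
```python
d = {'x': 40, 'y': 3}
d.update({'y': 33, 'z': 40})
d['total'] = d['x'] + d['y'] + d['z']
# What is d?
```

After line 1: d = {'x': 40, 'y': 3}
After line 2 (y overwritten, z added): d = {'x': 40, 'y': 33, 'z': 40}
After line 3 (total = 40 + 33 + 40 = 113): d = {'x': 40, 'y': 33, 'z': 40, 'total': 113}

{'x': 40, 'y': 33, 'z': 40, 'total': 113}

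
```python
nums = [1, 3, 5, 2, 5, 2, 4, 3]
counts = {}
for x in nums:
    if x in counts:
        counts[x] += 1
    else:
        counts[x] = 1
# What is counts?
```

Initial: counts = {}, nums = [1, 3, 5, 2, 5, 2, 4, 3]
See 1: counts = {1: 1}
See 3: counts = {1: 1, 3: 1}
See 5: counts = {1: 1, 3: 1, 5: 1}
See 2: counts = {1: 1, 3: 1, 5: 1, 2: 1}
See 5: counts = {1: 1, 3: 1, 5: 2, 2: 1}
See 2: counts = {1: 1, 3: 1, 5: 2, 2: 2}
See 4: counts = {1: 1, 3: 1, 5: 2, 2: 2, 4: 1}
See 3: counts = {1: 1, 3: 2, 5: 2, 2: 2, 4: 1}

{1: 1, 3: 2, 5: 2, 2: 2, 4: 1}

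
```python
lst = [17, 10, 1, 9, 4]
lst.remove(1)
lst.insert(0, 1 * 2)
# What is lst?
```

After line 1: lst = [17, 10, 1, 9, 4]
After line 2 (remove first 1): lst = [17, 10, 9, 4]
After line 3 (insert 2 at index 0): lst = [2, 17, 10, 9, 4]

[2, 17, 10, 9, 4]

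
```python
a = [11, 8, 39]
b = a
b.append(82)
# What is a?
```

After line 1: a = [11, 8, 39]
After line 2 (b = a is an alias, same object): a = [11, 8, 39], b = [11, 8, 39]
After line 3 (b.append mutates the shared list): a = [11, 8, 39, 82], b = [11, 8, 39, 82]

[11, 8, 39, 82]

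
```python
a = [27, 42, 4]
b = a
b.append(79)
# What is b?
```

After line 1: a = [27, 42, 4]
After line 2 (b = a is an alias, same object): a = [27, 42, 4], b = [27, 42, 4]
After line 3 (b.append mutates the shared list): a = [27, 42, 4, 79], b = [27, 42, 4, 79]

[27, 42, 4, 79]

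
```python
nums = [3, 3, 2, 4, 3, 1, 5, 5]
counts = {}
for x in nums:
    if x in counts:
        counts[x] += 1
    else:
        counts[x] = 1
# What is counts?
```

Initial: counts = {}, nums = [3, 3, 2, 4, 3, 1, 5, 5]
See 3: counts = {3: 1}
See 3: counts = {3: 2}
See 2: counts = {3: 2, 2: 1}
See 4: counts = {3: 2, 2: 1, 4: 1}
See 3: counts = {3: 3, 2: 1, 4: 1}
See 1: counts = {3: 3, 2: 1, 4: 1, 1: 1}
See 5: counts = {3: 3, 2: 1, 4: 1, 1: 1, 5: 1}
See 5: counts = {3: 3, 2: 1, 4: 1, 1: 1, 5: 2}

{3: 3, 2: 1, 4: 1, 1: 1, 5: 2}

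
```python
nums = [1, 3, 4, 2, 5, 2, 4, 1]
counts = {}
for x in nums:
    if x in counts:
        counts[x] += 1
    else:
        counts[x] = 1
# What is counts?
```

Initial: counts = {}, nums = [1, 3, 4, 2, 5, 2, 4, 1]
See 1: counts = {1: 1}
See 3: counts = {1: 1, 3: 1}
See 4: counts = {1: 1, 3: 1, 4: 1}
See 2: counts = {1: 1, 3: 1, 4: 1, 2: 1}
See 5: counts = {1: 1, 3: 1, 4: 1, 2: 1, 5: 1}
See 2: counts = {1: 1, 3: 1, 4: 1, 2: 2, 5: 1}
See 4: counts = {1: 1, 3: 1, 4: 2, 2: 2, 5: 1}
See 1: counts = {1: 2, 3: 1, 4: 2, 2: 2, 5: 1}

{1: 2, 3: 1, 4: 2, 2: 2, 5: 1}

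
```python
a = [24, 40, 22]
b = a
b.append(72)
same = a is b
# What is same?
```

After line 1: a = [24, 40, 22]
After line 2 (b = a is an alias, same object): a = [24, 40, 22], b = [24, 40, 22]
After line 3 (b.append mutates the shared list): a = [24, 40, 22, 72], b = [24, 40, 22, 72]
After line 4 (same = a is b; same object -> True): same = True

True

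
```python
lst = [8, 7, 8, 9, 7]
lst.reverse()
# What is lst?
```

[7, 9, 8, 7, 8]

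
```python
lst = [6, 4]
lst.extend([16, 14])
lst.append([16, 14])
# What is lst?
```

After line 1: lst = [6, 4]
After line 2 (extend unpacks [16, 14]): lst = [6, 4, 16, 14]
After line 3 (append adds [16, 14] as single element): lst = [6, 4, 16, 14, [16, 14]]

[6, 4, 16, 14, [16, 14]]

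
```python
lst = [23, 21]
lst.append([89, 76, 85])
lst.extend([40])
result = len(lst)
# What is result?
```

After line 1: lst = [23, 21]
After line 2 (append adds [89, 76, 85] as single element): lst = [23, 21, [89, 76, 85]]
After line 3 (extend unpacks [40], adds 40): lst = [23, 21, [89, 76, 85], 40]
After line 4: result = len(lst) = 4

4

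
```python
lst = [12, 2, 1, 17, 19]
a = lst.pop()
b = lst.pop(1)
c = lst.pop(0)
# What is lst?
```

After line 1: lst = [12, 2, 1, 17, 19]
After line 2 (pop() -> a = 19): lst = [12, 2, 1, 17]
After line 3 (pop(1) -> b = 2): lst = [12, 1, 17]
After line 4 (pop(0) -> c = 12): lst = [1, 17]

[1, 17]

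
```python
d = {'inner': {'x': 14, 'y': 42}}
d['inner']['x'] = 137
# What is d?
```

After line 1: d = {'inner': {'x': 14, 'y': 42}}
After line 2 (inner x overwritten): d = {'inner': {'x': 137, 'y': 42}}

{'inner': {'x': 137, 'y': 42}}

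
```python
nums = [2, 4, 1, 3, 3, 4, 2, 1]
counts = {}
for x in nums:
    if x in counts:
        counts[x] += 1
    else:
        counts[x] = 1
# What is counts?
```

Initial: counts = {}, nums = [2, 4, 1, 3, 3, 4, 2, 1]
See 2: counts = {2: 1}
See 4: counts = {2: 1, 4: 1}
See 1: counts = {2: 1, 4: 1, 1: 1}
See 3: counts = {2: 1, 4: 1, 1: 1, 3: 1}
See 3: counts = {2: 1, 4: 1, 1: 1, 3: 2}
See 4: counts = {2: 1, 4: 2, 1: 1, 3: 2}
See 2: counts = {2: 2, 4: 2, 1: 1, 3: 2}
See 1: counts = {2: 2, 4: 2, 1: 2, 3: 2}

{2: 2, 4: 2, 1: 2, 3: 2}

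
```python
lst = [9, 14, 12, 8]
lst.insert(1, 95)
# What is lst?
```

[9, 95, 14, 12, 8]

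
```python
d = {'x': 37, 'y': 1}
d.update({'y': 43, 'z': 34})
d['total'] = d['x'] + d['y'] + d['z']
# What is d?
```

After line 1: d = {'x': 37, 'y': 1}
After line 2 (y overwritten, z added): d = {'x': 37, 'y': 43, 'z': 34}
After line 3 (total = 37 + 43 + 34 = 114): d = {'x': 37, 'y': 43, 'z': 34, 'total': 114}

{'x': 37, 'y': 43, 'z': 34, 'total': 114}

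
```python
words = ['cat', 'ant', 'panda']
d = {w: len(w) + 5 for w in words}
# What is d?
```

{'cat': 8, 'ant': 8, 'panda': 10}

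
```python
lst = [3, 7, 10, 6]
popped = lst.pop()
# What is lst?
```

[3, 7, 10]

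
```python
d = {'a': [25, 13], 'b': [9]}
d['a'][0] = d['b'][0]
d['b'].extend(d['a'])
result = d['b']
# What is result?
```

After line 1: d = {'a': [25, 13], 'b': [9]}
After line 2 (a[0] = b[0] = 9): d = {'a': [9, 13], 'b': [9]}
After line 3 (b.extend(a) appends [9, 13]): d = {'a': [9, 13], 'b': [9, 9, 13]}
After line 4: result = d['b'] = [9, 9, 13]

[9, 9, 13]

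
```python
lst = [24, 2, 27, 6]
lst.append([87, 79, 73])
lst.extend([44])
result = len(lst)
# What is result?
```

After line 1: lst = [24, 2, 27, 6]
After line 2 (append adds [87, 79, 73] as single element): lst = [24, 2, 27, 6, [87, 79, 73]]
After line 3 (extend unpacks [44], adds 44): lst = [24, 2, 27, 6, [87, 79, 73], 44]
After line 4: result = len(lst) = 6

6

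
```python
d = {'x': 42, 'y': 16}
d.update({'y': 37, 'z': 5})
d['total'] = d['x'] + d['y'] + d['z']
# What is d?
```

After line 1: d = {'x': 42, 'y': 16}
After line 2 (y overwritten, z added): d = {'x': 42, 'y': 37, 'z': 5}
After line 3 (total = 42 + 37 + 5 = 84): d = {'x': 42, 'y': 37, 'z': 5, 'total': 84}

{'x': 42, 'y': 37, 'z': 5, 'total': 84}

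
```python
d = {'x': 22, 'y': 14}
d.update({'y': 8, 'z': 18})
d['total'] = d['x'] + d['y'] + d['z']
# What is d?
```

After line 1: d = {'x': 22, 'y': 14}
After line 2 (y overwritten, z added): d = {'x': 22, 'y': 8, 'z': 18}
After line 3 (total = 22 + 8 + 18 = 48): d = {'x': 22, 'y': 8, 'z': 18, 'total': 48}

{'x': 22, 'y': 8, 'z': 18, 'total': 48}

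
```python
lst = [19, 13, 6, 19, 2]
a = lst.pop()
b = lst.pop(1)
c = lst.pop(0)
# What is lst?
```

After line 1: lst = [19, 13, 6, 19, 2]
After line 2 (pop() -> a = 2): lst = [19, 13, 6, 19]
After line 3 (pop(1) -> b = 13): lst = [19, 6, 19]
After line 4 (pop(0) -> c = 19): lst = [6, 19]

[6, 19]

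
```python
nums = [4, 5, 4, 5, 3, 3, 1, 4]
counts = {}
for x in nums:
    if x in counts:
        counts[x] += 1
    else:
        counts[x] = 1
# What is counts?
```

Initial: counts = {}, nums = [4, 5, 4, 5, 3, 3, 1, 4]
See 4: counts = {4: 1}
See 5: counts = {4: 1, 5: 1}
See 4: counts = {4: 2, 5: 1}
See 5: counts = {4: 2, 5: 2}
See 3: counts = {4: 2, 5: 2, 3: 1}
See 3: counts = {4: 2, 5: 2, 3: 2}
See 1: counts = {4: 2, 5: 2, 3: 2, 1: 1}
See 4: counts = {4: 3, 5: 2, 3: 2, 1: 1}

{4: 3, 5: 2, 3: 2, 1: 1}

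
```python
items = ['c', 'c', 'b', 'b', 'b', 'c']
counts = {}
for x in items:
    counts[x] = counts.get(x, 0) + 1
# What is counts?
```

Initial: counts = {}, items = ['c', 'c', 'b', 'b', 'b', 'c']
See 'c': counts = {'c': 1}
See 'c': counts = {'c': 2}
See 'b': counts = {'c': 2, 'b': 1}
See 'b': counts = {'c': 2, 'b': 2}
See 'b': counts = {'c': 2, 'b': 3}
See 'c': counts = {'c': 3, 'b': 3}

{'c': 3, 'b': 3}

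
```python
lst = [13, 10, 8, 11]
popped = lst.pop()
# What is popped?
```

11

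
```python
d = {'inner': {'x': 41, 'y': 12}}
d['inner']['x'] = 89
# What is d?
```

After line 1: d = {'inner': {'x': 41, 'y': 12}}
After line 2 (inner x overwritten): d = {'inner': {'x': 89, 'y': 12}}

{'inner': {'x': 89, 'y': 12}}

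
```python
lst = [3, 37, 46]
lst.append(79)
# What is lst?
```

[3, 37, 46, 79]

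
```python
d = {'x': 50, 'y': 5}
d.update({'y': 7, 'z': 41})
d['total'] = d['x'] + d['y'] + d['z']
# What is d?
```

After line 1: d = {'x': 50, 'y': 5}
After line 2 (y overwritten, z added): d = {'x': 50, 'y': 7, 'z': 41}
After line 3 (total = 50 + 7 + 41 = 98): d = {'x': 50, 'y': 7, 'z': 41, 'total': 98}

{'x': 50, 'y': 7, 'z': 41, 'total': 98}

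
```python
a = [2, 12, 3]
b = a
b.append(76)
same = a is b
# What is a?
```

After line 1: a = [2, 12, 3]
After line 2 (b = a is an alias, same object): a = [2, 12, 3], b = [2, 12, 3]
After line 3 (b.append mutates the shared list): a = [2, 12, 3, 76], b = [2, 12, 3, 76]
After line 4 (same = a is b; same object -> True): same = True

[2, 12, 3, 76]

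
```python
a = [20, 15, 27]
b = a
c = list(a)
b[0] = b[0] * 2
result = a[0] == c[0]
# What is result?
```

After line 1: a = [20, 15, 27]
After line 2 (b = a, alias): a = [20, 15, 27], b = [20, 15, 27]
After line 3 (c = list(a) is a copy, new object): c = [20, 15, 27]
After line 4 (b[0] = 20 * 2 = 40; mutates shared a/b): a = b = [40, 15, 27], c = [20, 15, 27]
After line 5 (a[0] = 40, c[0] = 20; result = False)

False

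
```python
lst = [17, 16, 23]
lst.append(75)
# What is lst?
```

[17, 16, 23, 75]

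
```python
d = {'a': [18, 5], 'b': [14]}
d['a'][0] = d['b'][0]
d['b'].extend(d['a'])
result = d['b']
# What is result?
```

After line 1: d = {'a': [18, 5], 'b': [14]}
After line 2 (a[0] = b[0] = 14): d = {'a': [14, 5], 'b': [14]}
After line 3 (b.extend(a) appends [14, 5]): d = {'a': [14, 5], 'b': [14, 14, 5]}
After line 4: result = d['b'] = [14, 14, 5]

[14, 14, 5]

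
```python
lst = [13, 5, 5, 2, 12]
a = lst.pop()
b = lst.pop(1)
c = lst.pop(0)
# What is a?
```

After line 1: lst = [13, 5, 5, 2, 12]
After line 2 (pop() -> a = 12): lst = [13, 5, 5, 2]
After line 3 (pop(1) -> b = 5): lst = [13, 5, 2]
After line 4 (pop(0) -> c = 13): lst = [5, 2]

12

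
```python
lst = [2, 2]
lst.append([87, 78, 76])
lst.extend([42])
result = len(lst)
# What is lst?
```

After line 1: lst = [2, 2]
After line 2 (append adds [87, 78, 76] as single element): lst = [2, 2, [87, 78, 76]]
After line 3 (extend unpacks [42], adds 42): lst = [2, 2, [87, 78, 76], 42]
After line 4: result = len(lst) = 4

[2, 2, [87, 78, 76], 42]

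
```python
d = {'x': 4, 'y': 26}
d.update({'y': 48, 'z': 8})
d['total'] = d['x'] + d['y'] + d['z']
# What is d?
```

After line 1: d = {'x': 4, 'y': 26}
After line 2 (y overwritten, z added): d = {'x': 4, 'y': 48, 'z': 8}
After line 3 (total = 4 + 48 + 8 = 60): d = {'x': 4, 'y': 48, 'z': 8, 'total': 60}

{'x': 4, 'y': 48, 'z': 8, 'total': 60}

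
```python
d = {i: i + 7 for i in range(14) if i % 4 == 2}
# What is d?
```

{2: 9, 6: 13, 10: 17}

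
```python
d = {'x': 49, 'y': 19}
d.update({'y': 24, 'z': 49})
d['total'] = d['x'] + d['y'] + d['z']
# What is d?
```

After line 1: d = {'x': 49, 'y': 19}
After line 2 (y overwritten, z added): d = {'x': 49, 'y': 24, 'z': 49}
After line 3 (total = 49 + 24 + 49 = 122): d = {'x': 49, 'y': 24, 'z': 49, 'total': 122}

{'x': 49, 'y': 24, 'z': 49, 'total': 122}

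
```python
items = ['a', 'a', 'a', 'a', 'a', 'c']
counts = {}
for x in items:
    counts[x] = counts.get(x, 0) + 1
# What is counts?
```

Initial: counts = {}, items = ['a', 'a', 'a', 'a', 'a', 'c']
See 'a': counts = {'a': 1}
See 'a': counts = {'a': 2}
See 'a': counts = {'a': 3}
See 'a': counts = {'a': 4}
See 'a': counts = {'a': 5}
See 'c': counts = {'a': 5, 'c': 1}

{'a': 5, 'c': 1}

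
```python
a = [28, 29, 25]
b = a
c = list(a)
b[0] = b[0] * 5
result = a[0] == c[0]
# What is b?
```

After line 1: a = [28, 29, 25]
After line 2 (b = a, alias): a = [28, 29, 25], b = [28, 29, 25]
After line 3 (c = list(a) is a copy, new object): c = [28, 29, 25]
After line 4 (b[0] = 28 * 5 = 140; mutates shared a/b): a = b = [140, 29, 25], c = [28, 29, 25]
After line 5 (a[0] = 140, c[0] = 28; result = False)

[140, 29, 25]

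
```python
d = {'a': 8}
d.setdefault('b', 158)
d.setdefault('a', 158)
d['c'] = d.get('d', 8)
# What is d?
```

After line 1: d = {'a': 8}
After line 2 (setdefault adds 'b'=158): d = {'a': 8, 'b': 158}
After line 3 (setdefault 'a' no-op, already exists): d = {'a': 8, 'b': 158}
After line 4 (get('d', 8) returns default since 'd' not in d): d = {'a': 8, 'b': 158, 'c': 8}

{'a': 8, 'b': 158, 'c': 8}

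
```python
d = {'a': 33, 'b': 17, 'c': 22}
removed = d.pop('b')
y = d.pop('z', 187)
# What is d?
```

After line 1: d = {'a': 33, 'b': 17, 'c': 22}
After line 2 (pop 'b' returns 17): d = {'a': 33, 'c': 22}, removed = 17
After line 3 (pop 'z' missing, returns default 187): d = {'a': 33, 'c': 22}, y = 187

{'a': 33, 'c': 22}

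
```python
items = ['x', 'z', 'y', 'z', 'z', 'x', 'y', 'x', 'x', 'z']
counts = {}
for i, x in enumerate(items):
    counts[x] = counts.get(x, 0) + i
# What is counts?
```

Initial: counts = {}, items = ['x', 'z', 'y', 'z', 'z', 'x', 'y', 'x', 'x', 'z']
i=0, x='x': counts = {'x': 0}
i=1, x='z': counts = {'x': 0, 'z': 1}
i=2, x='y': counts = {'x': 0, 'z': 1, 'y': 2}
i=3, x='z': counts = {'x': 0, 'z': 4, 'y': 2}
i=4, x='z': counts = {'x': 0, 'z': 8, 'y': 2}
i=5, x='x': counts = {'x': 5, 'z': 8, 'y': 2}
i=6, x='y': counts = {'x': 5, 'z': 8, 'y': 8}
i=7, x='x': counts = {'x': 12, 'z': 8, 'y': 8}
i=8, x='x': counts = {'x': 20, 'z': 8, 'y': 8}
i=9, x='z': counts = {'x': 20, 'z': 17, 'y': 8}

{'x': 20, 'z': 17, 'y': 8}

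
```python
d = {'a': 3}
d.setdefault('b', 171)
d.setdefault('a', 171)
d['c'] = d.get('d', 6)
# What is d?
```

After line 1: d = {'a': 3}
After line 2 (setdefault adds 'b'=171): d = {'a': 3, 'b': 171}
After line 3 (setdefault 'a' no-op, already exists): d = {'a': 3, 'b': 171}
After line 4 (get('d', 6) returns default since 'd' not in d): d = {'a': 3, 'b': 171, 'c': 6}

{'a': 3, 'b': 171, 'c': 6}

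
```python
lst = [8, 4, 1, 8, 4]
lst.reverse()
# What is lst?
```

[4, 8, 1, 4, 8]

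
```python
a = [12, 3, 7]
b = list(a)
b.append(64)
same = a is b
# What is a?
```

After line 1: a = [12, 3, 7]
After line 2 (b = list(a) is a shallow copy, new object): a = [12, 3, 7], b = [12, 3, 7]
After line 3 (append only mutates b): a = [12, 3, 7], b = [12, 3, 7, 64]
After line 4 (same = a is b; different objects -> False): same = False

[12, 3, 7]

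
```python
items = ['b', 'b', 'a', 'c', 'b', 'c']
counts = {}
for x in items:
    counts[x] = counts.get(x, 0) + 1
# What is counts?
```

Initial: counts = {}, items = ['b', 'b', 'a', 'c', 'b', 'c']
See 'b': counts = {'b': 1}
See 'b': counts = {'b': 2}
See 'a': counts = {'b': 2, 'a': 1}
See 'c': counts = {'b': 2, 'a': 1, 'c': 1}
See 'b': counts = {'b': 3, 'a': 1, 'c': 1}
See 'c': counts = {'b': 3, 'a': 1, 'c': 2}

{'b': 3, 'a': 1, 'c': 2}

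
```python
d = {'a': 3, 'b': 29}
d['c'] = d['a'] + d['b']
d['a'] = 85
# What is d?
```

After line 1: d = {'a': 3, 'b': 29}
After line 2 (d['c'] = 3 + 29): d = {'a': 3, 'b': 29, 'c': 32}
After line 3: d = {'a': 85, 'b': 29, 'c': 32}

{'a': 85, 'b': 29, 'c': 32}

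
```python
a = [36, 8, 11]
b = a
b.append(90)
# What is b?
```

After line 1: a = [36, 8, 11]
After line 2 (b = a is an alias, same object): a = [36, 8, 11], b = [36, 8, 11]
After line 3 (b.append mutates the shared list): a = [36, 8, 11, 90], b = [36, 8, 11, 90]

[36, 8, 11, 90]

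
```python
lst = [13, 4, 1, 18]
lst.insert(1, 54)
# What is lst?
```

[13, 54, 4, 1, 18]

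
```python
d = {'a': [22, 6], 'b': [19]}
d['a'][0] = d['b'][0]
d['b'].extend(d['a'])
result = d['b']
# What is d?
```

After line 1: d = {'a': [22, 6], 'b': [19]}
After line 2 (a[0] = b[0] = 19): d = {'a': [19, 6], 'b': [19]}
After line 3 (b.extend(a) appends [19, 6]): d = {'a': [19, 6], 'b': [19, 19, 6]}
After line 4: result = d['b'] = [19, 19, 6]

{'a': [19, 6], 'b': [19, 19, 6]}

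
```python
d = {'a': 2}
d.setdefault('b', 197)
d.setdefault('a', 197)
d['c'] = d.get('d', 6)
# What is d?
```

After line 1: d = {'a': 2}
After line 2 (setdefault adds 'b'=197): d = {'a': 2, 'b': 197}
After line 3 (setdefault 'a' no-op, already exists): d = {'a': 2, 'b': 197}
After line 4 (get('d', 6) returns default since 'd' not in d): d = {'a': 2, 'b': 197, 'c': 6}

{'a': 2, 'b': 197, 'c': 6}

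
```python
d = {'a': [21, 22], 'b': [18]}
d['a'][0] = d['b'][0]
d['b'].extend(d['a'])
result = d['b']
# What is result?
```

After line 1: d = {'a': [21, 22], 'b': [18]}
After line 2 (a[0] = b[0] = 18): d = {'a': [18, 22], 'b': [18]}
After line 3 (b.extend(a) appends [18, 22]): d = {'a': [18, 22], 'b': [18, 18, 22]}
After line 4: result = d['b'] = [18, 18, 22]

[18, 18, 22]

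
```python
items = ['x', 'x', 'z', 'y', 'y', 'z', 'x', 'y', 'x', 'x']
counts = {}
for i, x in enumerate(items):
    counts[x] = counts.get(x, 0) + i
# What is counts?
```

Initial: counts = {}, items = ['x', 'x', 'z', 'y', 'y', 'z', 'x', 'y', 'x', 'x']
i=0, x='x': counts = {'x': 0}
i=1, x='x': counts = {'x': 1}
i=2, x='z': counts = {'x': 1, 'z': 2}
i=3, x='y': counts = {'x': 1, 'z': 2, 'y': 3}
i=4, x='y': counts = {'x': 1, 'z': 2, 'y': 7}
i=5, x='z': counts = {'x': 1, 'z': 7, 'y': 7}
i=6, x='x': counts = {'x': 7, 'z': 7, 'y': 7}
i=7, x='y': counts = {'x': 7, 'z': 7, 'y': 14}
i=8, x='x': counts = {'x': 15, 'z': 7, 'y': 14}
i=9, x='x': counts = {'x': 24, 'z': 7, 'y': 14}

{'x': 24, 'z': 7, 'y': 14}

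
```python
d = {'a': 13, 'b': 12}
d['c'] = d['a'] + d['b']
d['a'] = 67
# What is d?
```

After line 1: d = {'a': 13, 'b': 12}
After line 2 (d['c'] = 13 + 12): d = {'a': 13, 'b': 12, 'c': 25}
After line 3: d = {'a': 67, 'b': 12, 'c': 25}

{'a': 67, 'b': 12, 'c': 25}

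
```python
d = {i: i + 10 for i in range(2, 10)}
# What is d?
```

{2: 12, 3: 13, 4: 14, 5: 15, 6: 16, 7: 17, 8: 18, 9: 19}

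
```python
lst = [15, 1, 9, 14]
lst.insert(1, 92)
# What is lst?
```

[15, 92, 1, 9, 14]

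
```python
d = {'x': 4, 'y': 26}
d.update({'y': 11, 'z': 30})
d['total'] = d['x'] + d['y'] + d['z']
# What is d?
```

After line 1: d = {'x': 4, 'y': 26}
After line 2 (y overwritten, z added): d = {'x': 4, 'y': 11, 'z': 30}
After line 3 (total = 4 + 11 + 30 = 45): d = {'x': 4, 'y': 11, 'z': 30, 'total': 45}

{'x': 4, 'y': 11, 'z': 30, 'total': 45}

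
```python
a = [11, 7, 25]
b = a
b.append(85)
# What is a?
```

After line 1: a = [11, 7, 25]
After line 2 (b = a is an alias, same object): a = [11, 7, 25], b = [11, 7, 25]
After line 3 (b.append mutates the shared list): a = [11, 7, 25, 85], b = [11, 7, 25, 85]

[11, 7, 25, 85]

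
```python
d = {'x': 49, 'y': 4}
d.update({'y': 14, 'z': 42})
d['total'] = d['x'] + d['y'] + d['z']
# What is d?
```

After line 1: d = {'x': 49, 'y': 4}
After line 2 (y overwritten, z added): d = {'x': 49, 'y': 14, 'z': 42}
After line 3 (total = 49 + 14 + 42 = 105): d = {'x': 49, 'y': 14, 'z': 42, 'total': 105}

{'x': 49, 'y': 14, 'z': 42, 'total': 105}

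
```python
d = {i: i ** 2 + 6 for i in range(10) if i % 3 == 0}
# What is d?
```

{0: 6, 3: 15, 6: 42, 9: 87}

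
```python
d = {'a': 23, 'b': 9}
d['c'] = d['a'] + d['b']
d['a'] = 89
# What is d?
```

After line 1: d = {'a': 23, 'b': 9}
After line 2 (d['c'] = 23 + 9): d = {'a': 23, 'b': 9, 'c': 32}
After line 3: d = {'a': 89, 'b': 9, 'c': 32}

{'a': 89, 'b': 9, 'c': 32}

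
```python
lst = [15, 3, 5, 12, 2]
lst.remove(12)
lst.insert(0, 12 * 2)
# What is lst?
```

After line 1: lst = [15, 3, 5, 12, 2]
After line 2 (remove first 12): lst = [15, 3, 5, 2]
After line 3 (insert 24 at index 0): lst = [24, 15, 3, 5, 2]

[24, 15, 3, 5, 2]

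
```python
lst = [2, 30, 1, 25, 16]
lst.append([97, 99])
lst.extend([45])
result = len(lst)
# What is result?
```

After line 1: lst = [2, 30, 1, 25, 16]
After line 2 (append adds [97, 99] as single element): lst = [2, 30, 1, 25, 16, [97, 99]]
After line 3 (extend unpacks [45], adds 45): lst = [2, 30, 1, 25, 16, [97, 99], 45]
After line 4: result = len(lst) = 7

7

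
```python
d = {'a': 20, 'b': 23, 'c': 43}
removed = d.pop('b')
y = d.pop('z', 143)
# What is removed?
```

After line 1: d = {'a': 20, 'b': 23, 'c': 43}
After line 2 (pop 'b' returns 23): d = {'a': 20, 'c': 43}, removed = 23
After line 3 (pop 'z' missing, returns default 143): d = {'a': 20, 'c': 43}, y = 143

23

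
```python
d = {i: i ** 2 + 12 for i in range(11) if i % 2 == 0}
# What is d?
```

{0: 12, 2: 16, 4: 28, 6: 48, 8: 76, 10: 112}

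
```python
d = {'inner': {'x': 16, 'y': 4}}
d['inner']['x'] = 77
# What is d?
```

After line 1: d = {'inner': {'x': 16, 'y': 4}}
After line 2 (inner x overwritten): d = {'inner': {'x': 77, 'y': 4}}

{'inner': {'x': 77, 'y': 4}}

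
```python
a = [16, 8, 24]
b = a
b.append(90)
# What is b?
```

After line 1: a = [16, 8, 24]
After line 2 (b = a is an alias, same object): a = [16, 8, 24], b = [16, 8, 24]
After line 3 (b.append mutates the shared list): a = [16, 8, 24, 90], b = [16, 8, 24, 90]

[16, 8, 24, 90]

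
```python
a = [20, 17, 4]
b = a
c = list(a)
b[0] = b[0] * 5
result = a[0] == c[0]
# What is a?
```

After line 1: a = [20, 17, 4]
After line 2 (b = a, alias): a = [20, 17, 4], b = [20, 17, 4]
After line 3 (c = list(a) is a copy, new object): c = [20, 17, 4]
After line 4 (b[0] = 20 * 5 = 100; mutates shared a/b): a = b = [100, 17, 4], c = [20, 17, 4]
After line 5 (a[0] = 100, c[0] = 20; result = False)

[100, 17, 4]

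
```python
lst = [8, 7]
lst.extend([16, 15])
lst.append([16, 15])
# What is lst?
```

After line 1: lst = [8, 7]
After line 2 (extend unpacks [16, 15]): lst = [8, 7, 16, 15]
After line 3 (append adds [16, 15] as single element): lst = [8, 7, 16, 15, [16, 15]]

[8, 7, 16, 15, [16, 15]]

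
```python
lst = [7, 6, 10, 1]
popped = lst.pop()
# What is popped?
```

1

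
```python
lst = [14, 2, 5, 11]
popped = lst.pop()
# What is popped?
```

11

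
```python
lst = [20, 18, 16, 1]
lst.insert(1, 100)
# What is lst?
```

[20, 100, 18, 16, 1]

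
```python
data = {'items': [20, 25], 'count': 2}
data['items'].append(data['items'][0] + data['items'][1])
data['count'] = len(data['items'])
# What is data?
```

After line 1: data = {'items': [20, 25], 'count': 2}
After line 2 (append 20 + 25 = 45): data = {'items': [20, 25, 45], 'count': 2}
After line 3 (count = len(items) = 3): data = {'items': [20, 25, 45], 'count': 3}

{'items': [20, 25, 45], 'count': 3}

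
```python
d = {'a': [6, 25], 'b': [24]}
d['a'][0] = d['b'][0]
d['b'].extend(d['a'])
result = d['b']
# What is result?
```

After line 1: d = {'a': [6, 25], 'b': [24]}
After line 2 (a[0] = b[0] = 24): d = {'a': [24, 25], 'b': [24]}
After line 3 (b.extend(a) appends [24, 25]): d = {'a': [24, 25], 'b': [24, 24, 25]}
After line 4: result = d['b'] = [24, 24, 25]

[24, 24, 25]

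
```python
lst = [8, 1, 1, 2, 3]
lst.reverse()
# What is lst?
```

[3, 2, 1, 1, 8]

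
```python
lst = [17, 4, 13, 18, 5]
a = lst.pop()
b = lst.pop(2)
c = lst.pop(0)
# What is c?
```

After line 1: lst = [17, 4, 13, 18, 5]
After line 2 (pop() -> a = 5): lst = [17, 4, 13, 18]
After line 3 (pop(2) -> b = 13): lst = [17, 4, 18]
After line 4 (pop(0) -> c = 17): lst = [4, 18]

17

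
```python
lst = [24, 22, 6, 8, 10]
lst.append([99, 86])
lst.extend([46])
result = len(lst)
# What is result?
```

After line 1: lst = [24, 22, 6, 8, 10]
After line 2 (append adds [99, 86] as single element): lst = [24, 22, 6, 8, 10, [99, 86]]
After line 3 (extend unpacks [46], adds 46): lst = [24, 22, 6, 8, 10, [99, 86], 46]
After line 4: result = len(lst) = 7

7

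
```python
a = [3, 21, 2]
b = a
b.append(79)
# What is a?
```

After line 1: a = [3, 21, 2]
After line 2 (b = a is an alias, same object): a = [3, 21, 2], b = [3, 21, 2]
After line 3 (b.append mutates the shared list): a = [3, 21, 2, 79], b = [3, 21, 2, 79]

[3, 21, 2, 79]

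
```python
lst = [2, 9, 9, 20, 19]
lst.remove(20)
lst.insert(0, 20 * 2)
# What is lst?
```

After line 1: lst = [2, 9, 9, 20, 19]
After line 2 (remove first 20): lst = [2, 9, 9, 19]
After line 3 (insert 40 at index 0): lst = [40, 2, 9, 9, 19]

[40, 2, 9, 9, 19]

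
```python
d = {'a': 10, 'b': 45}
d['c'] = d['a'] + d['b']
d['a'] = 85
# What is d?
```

After line 1: d = {'a': 10, 'b': 45}
After line 2 (d['c'] = 10 + 45): d = {'a': 10, 'b': 45, 'c': 55}
After line 3: d = {'a': 85, 'b': 45, 'c': 55}

{'a': 85, 'b': 45, 'c': 55}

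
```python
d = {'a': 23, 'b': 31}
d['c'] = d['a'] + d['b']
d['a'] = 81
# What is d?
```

After line 1: d = {'a': 23, 'b': 31}
After line 2 (d['c'] = 23 + 31): d = {'a': 23, 'b': 31, 'c': 54}
After line 3: d = {'a': 81, 'b': 31, 'c': 54}

{'a': 81, 'b': 31, 'c': 54}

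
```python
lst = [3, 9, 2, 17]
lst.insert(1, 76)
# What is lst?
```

[3, 76, 9, 2, 17]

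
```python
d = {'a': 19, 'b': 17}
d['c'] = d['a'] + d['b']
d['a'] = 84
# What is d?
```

After line 1: d = {'a': 19, 'b': 17}
After line 2 (d['c'] = 19 + 17): d = {'a': 19, 'b': 17, 'c': 36}
After line 3: d = {'a': 84, 'b': 17, 'c': 36}

{'a': 84, 'b': 17, 'c': 36}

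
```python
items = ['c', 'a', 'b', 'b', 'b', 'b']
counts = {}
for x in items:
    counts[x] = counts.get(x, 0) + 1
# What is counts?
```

Initial: counts = {}, items = ['c', 'a', 'b', 'b', 'b', 'b']
See 'c': counts = {'c': 1}
See 'a': counts = {'c': 1, 'a': 1}
See 'b': counts = {'c': 1, 'a': 1, 'b': 1}
See 'b': counts = {'c': 1, 'a': 1, 'b': 2}
See 'b': counts = {'c': 1, 'a': 1, 'b': 3}
See 'b': counts = {'c': 1, 'a': 1, 'b': 4}

{'c': 1, 'a': 1, 'b': 4}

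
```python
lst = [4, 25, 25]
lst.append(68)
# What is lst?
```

[4, 25, 25, 68]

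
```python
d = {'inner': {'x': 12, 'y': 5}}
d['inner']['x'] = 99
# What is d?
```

After line 1: d = {'inner': {'x': 12, 'y': 5}}
After line 2 (inner x overwritten): d = {'inner': {'x': 99, 'y': 5}}

{'inner': {'x': 99, 'y': 5}}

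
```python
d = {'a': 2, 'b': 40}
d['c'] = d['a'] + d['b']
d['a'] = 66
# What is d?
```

After line 1: d = {'a': 2, 'b': 40}
After line 2 (d['c'] = 2 + 40): d = {'a': 2, 'b': 40, 'c': 42}
After line 3: d = {'a': 66, 'b': 40, 'c': 42}

{'a': 66, 'b': 40, 'c': 42}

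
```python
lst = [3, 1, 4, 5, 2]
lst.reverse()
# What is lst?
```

[2, 5, 4, 1, 3]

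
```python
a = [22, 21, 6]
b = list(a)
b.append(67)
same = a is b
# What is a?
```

After line 1: a = [22, 21, 6]
After line 2 (b = list(a) is a shallow copy, new object): a = [22, 21, 6], b = [22, 21, 6]
After line 3 (append only mutates b): a = [22, 21, 6], b = [22, 21, 6, 67]
After line 4 (same = a is b; different objects -> False): same = False

[22, 21, 6]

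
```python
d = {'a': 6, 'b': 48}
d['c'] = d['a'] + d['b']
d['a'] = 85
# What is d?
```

After line 1: d = {'a': 6, 'b': 48}
After line 2 (d['c'] = 6 + 48): d = {'a': 6, 'b': 48, 'c': 54}
After line 3: d = {'a': 85, 'b': 48, 'c': 54}

{'a': 85, 'b': 48, 'c': 54}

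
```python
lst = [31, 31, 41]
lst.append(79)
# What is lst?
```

[31, 31, 41, 79]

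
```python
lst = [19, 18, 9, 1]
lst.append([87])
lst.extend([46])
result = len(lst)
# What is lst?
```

After line 1: lst = [19, 18, 9, 1]
After line 2 (append adds [87] as single element): lst = [19, 18, 9, 1, [87]]
After line 3 (extend unpacks [46], adds 46): lst = [19, 18, 9, 1, [87], 46]
After line 4: result = len(lst) = 6

[19, 18, 9, 1, [87], 46]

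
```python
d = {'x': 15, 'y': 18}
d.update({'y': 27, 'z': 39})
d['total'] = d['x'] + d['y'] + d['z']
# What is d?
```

After line 1: d = {'x': 15, 'y': 18}
After line 2 (y overwritten, z added): d = {'x': 15, 'y': 27, 'z': 39}
After line 3 (total = 15 + 27 + 39 = 81): d = {'x': 15, 'y': 27, 'z': 39, 'total': 81}

{'x': 15, 'y': 27, 'z': 39, 'total': 81}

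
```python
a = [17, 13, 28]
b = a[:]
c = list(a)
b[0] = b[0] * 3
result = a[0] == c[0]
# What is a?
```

After line 1: a = [17, 13, 28]
After line 2 (b = a[:], copy): a = [17, 13, 28], b = [17, 13, 28]
After line 3 (c = list(a) is a copy, new object): c = [17, 13, 28]
After line 4 (b[0] = 17 * 3 = 51; only b mutates (copy)): a = [17, 13, 28], b = [51, 13, 28], c = [17, 13, 28]
After line 5 (a[0] = 17, c[0] = 17; result = True)

[17, 13, 28]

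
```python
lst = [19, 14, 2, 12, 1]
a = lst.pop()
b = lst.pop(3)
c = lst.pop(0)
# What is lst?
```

After line 1: lst = [19, 14, 2, 12, 1]
After line 2 (pop() -> a = 1): lst = [19, 14, 2, 12]
After line 3 (pop(3) -> b = 12): lst = [19, 14, 2]
After line 4 (pop(0) -> c = 19): lst = [14, 2]

[14, 2]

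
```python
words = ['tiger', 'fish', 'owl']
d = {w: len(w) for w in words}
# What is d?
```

{'tiger': 5, 'fish': 4, 'owl': 3}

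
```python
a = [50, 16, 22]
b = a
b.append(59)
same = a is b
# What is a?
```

After line 1: a = [50, 16, 22]
After line 2 (b = a is an alias, same object): a = [50, 16, 22], b = [50, 16, 22]
After line 3 (b.append mutates the shared list): a = [50, 16, 22, 59], b = [50, 16, 22, 59]
After line 4 (same = a is b; same object -> True): same = True

[50, 16, 22, 59]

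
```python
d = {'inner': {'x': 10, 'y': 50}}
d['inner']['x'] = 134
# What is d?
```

After line 1: d = {'inner': {'x': 10, 'y': 50}}
After line 2 (inner x overwritten): d = {'inner': {'x': 134, 'y': 50}}

{'inner': {'x': 134, 'y': 50}}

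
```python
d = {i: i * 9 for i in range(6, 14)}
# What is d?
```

{6: 54, 7: 63, 8: 72, 9: 81, 10: 90, 11: 99, 12: 108, 13: 117}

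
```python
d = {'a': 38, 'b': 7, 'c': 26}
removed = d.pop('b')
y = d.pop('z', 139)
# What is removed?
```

After line 1: d = {'a': 38, 'b': 7, 'c': 26}
After line 2 (pop 'b' returns 7): d = {'a': 38, 'c': 26}, removed = 7
After line 3 (pop 'z' missing, returns default 139): d = {'a': 38, 'c': 26}, y = 139

7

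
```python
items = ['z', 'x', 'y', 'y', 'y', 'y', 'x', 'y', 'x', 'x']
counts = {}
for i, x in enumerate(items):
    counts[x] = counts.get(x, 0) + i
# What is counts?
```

Initial: counts = {}, items = ['z', 'x', 'y', 'y', 'y', 'y', 'x', 'y', 'x', 'x']
i=0, x='z': counts = {'z': 0}
i=1, x='x': counts = {'z': 0, 'x': 1}
i=2, x='y': counts = {'z': 0, 'x': 1, 'y': 2}
i=3, x='y': counts = {'z': 0, 'x': 1, 'y': 5}
i=4, x='y': counts = {'z': 0, 'x': 1, 'y': 9}
i=5, x='y': counts = {'z': 0, 'x': 1, 'y': 14}
i=6, x='x': counts = {'z': 0, 'x': 7, 'y': 14}
i=7, x='y': counts = {'z': 0, 'x': 7, 'y': 21}
i=8, x='x': counts = {'z': 0, 'x': 15, 'y': 21}
i=9, x='x': counts = {'z': 0, 'x': 24, 'y': 21}

{'z': 0, 'x': 24, 'y': 21}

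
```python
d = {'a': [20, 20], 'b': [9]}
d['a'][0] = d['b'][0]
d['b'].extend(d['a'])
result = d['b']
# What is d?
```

After line 1: d = {'a': [20, 20], 'b': [9]}
After line 2 (a[0] = b[0] = 9): d = {'a': [9, 20], 'b': [9]}
After line 3 (b.extend(a) appends [9, 20]): d = {'a': [9, 20], 'b': [9, 9, 20]}
After line 4: result = d['b'] = [9, 9, 20]

{'a': [9, 20], 'b': [9, 9, 20]}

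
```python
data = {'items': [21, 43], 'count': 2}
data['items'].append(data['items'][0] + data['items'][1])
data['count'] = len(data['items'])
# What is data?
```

After line 1: data = {'items': [21, 43], 'count': 2}
After line 2 (append 21 + 43 = 64): data = {'items': [21, 43, 64], 'count': 2}
After line 3 (count = len(items) = 3): data = {'items': [21, 43, 64], 'count': 3}

{'items': [21, 43, 64], 'count': 3}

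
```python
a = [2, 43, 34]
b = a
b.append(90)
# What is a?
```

After line 1: a = [2, 43, 34]
After line 2 (b = a is an alias, same object): a = [2, 43, 34], b = [2, 43, 34]
After line 3 (b.append mutates the shared list): a = [2, 43, 34, 90], b = [2, 43, 34, 90]

[2, 43, 34, 90]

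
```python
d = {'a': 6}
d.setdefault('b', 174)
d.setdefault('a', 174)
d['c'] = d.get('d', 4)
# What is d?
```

After line 1: d = {'a': 6}
After line 2 (setdefault adds 'b'=174): d = {'a': 6, 'b': 174}
After line 3 (setdefault 'a' no-op, already exists): d = {'a': 6, 'b': 174}
After line 4 (get('d', 4) returns default since 'd' not in d): d = {'a': 6, 'b': 174, 'c': 4}

{'a': 6, 'b': 174, 'c': 4}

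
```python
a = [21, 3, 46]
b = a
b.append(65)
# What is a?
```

After line 1: a = [21, 3, 46]
After line 2 (b = a is an alias, same object): a = [21, 3, 46], b = [21, 3, 46]
After line 3 (b.append mutates the shared list): a = [21, 3, 46, 65], b = [21, 3, 46, 65]

[21, 3, 46, 65]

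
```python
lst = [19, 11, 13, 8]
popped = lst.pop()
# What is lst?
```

[19, 11, 13]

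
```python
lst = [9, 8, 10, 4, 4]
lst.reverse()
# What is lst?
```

[4, 4, 10, 8, 9]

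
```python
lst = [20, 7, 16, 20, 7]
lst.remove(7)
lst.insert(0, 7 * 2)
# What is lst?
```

After line 1: lst = [20, 7, 16, 20, 7]
After line 2 (remove first 7): lst = [20, 16, 20, 7]
After line 3 (insert 14 at index 0): lst = [14, 20, 16, 20, 7]

[14, 20, 16, 20, 7]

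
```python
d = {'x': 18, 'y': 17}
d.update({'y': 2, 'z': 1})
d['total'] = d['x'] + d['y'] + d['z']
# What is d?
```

After line 1: d = {'x': 18, 'y': 17}
After line 2 (y overwritten, z added): d = {'x': 18, 'y': 2, 'z': 1}
After line 3 (total = 18 + 2 + 1 = 21): d = {'x': 18, 'y': 2, 'z': 1, 'total': 21}

{'x': 18, 'y': 2, 'z': 1, 'total': 21}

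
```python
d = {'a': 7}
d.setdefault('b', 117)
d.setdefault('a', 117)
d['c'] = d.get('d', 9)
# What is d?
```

After line 1: d = {'a': 7}
After line 2 (setdefault adds 'b'=117): d = {'a': 7, 'b': 117}
After line 3 (setdefault 'a' no-op, already exists): d = {'a': 7, 'b': 117}
After line 4 (get('d', 9) returns default since 'd' not in d): d = {'a': 7, 'b': 117, 'c': 9}

{'a': 7, 'b': 117, 'c': 9}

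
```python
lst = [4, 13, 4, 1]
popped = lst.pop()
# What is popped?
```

1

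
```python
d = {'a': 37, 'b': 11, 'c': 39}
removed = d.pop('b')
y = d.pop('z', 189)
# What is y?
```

After line 1: d = {'a': 37, 'b': 11, 'c': 39}
After line 2 (pop 'b' returns 11): d = {'a': 37, 'c': 39}, removed = 11
After line 3 (pop 'z' missing, returns default 189): d = {'a': 37, 'c': 39}, y = 189

189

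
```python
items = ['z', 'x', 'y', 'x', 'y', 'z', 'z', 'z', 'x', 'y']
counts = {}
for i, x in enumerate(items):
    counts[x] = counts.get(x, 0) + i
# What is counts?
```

Initial: counts = {}, items = ['z', 'x', 'y', 'x', 'y', 'z', 'z', 'z', 'x', 'y']
i=0, x='z': counts = {'z': 0}
i=1, x='x': counts = {'z': 0, 'x': 1}
i=2, x='y': counts = {'z': 0, 'x': 1, 'y': 2}
i=3, x='x': counts = {'z': 0, 'x': 4, 'y': 2}
i=4, x='y': counts = {'z': 0, 'x': 4, 'y': 6}
i=5, x='z': counts = {'z': 5, 'x': 4, 'y': 6}
i=6, x='z': counts = {'z': 11, 'x': 4, 'y': 6}
i=7, x='z': counts = {'z': 18, 'x': 4, 'y': 6}
i=8, x='x': counts = {'z': 18, 'x': 12, 'y': 6}
i=9, x='y': counts = {'z': 18, 'x': 12, 'y': 15}

{'z': 18, 'x': 12, 'y': 15}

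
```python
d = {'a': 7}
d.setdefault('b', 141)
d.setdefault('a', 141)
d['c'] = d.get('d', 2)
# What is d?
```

After line 1: d = {'a': 7}
After line 2 (setdefault adds 'b'=141): d = {'a': 7, 'b': 141}
After line 3 (setdefault 'a' no-op, already exists): d = {'a': 7, 'b': 141}
After line 4 (get('d', 2) returns default since 'd' not in d): d = {'a': 7, 'b': 141, 'c': 2}

{'a': 7, 'b': 141, 'c': 2}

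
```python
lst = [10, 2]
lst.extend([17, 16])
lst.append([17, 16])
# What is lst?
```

After line 1: lst = [10, 2]
After line 2 (extend unpacks [17, 16]): lst = [10, 2, 17, 16]
After line 3 (append adds [17, 16] as single element): lst = [10, 2, 17, 16, [17, 16]]

[10, 2, 17, 16, [17, 16]]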